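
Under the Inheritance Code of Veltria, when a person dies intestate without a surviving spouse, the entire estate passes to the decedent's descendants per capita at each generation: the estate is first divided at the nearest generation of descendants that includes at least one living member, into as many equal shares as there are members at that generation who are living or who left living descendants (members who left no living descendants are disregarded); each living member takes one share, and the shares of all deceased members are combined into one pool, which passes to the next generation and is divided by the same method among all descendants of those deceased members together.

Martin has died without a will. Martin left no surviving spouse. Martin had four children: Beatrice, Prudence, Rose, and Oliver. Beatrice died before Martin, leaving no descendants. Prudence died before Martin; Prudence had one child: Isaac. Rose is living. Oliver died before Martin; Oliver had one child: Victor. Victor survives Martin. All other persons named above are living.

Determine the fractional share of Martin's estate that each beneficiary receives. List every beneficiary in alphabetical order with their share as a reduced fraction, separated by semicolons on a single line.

There is no surviving spouse, so the entire estate passes to Martin's descendants per capita at each generation.
At generation 1 (Prudence, Rose, Oliver) there are 3 shares of (1)/3 = 1/3 each.
Living: Rose — each takes 1/3.
Deceased: Prudence and Oliver. Their combined 2/3 is pooled and carried to generation 2.
At generation 2 (Isaac, Victor) there are 2 shares of (2/3)/2 = 1/3 each.
Living: Isaac and Victor — each takes 1/3.

Isaac 1/3; Rose 1/3; Victor 1/3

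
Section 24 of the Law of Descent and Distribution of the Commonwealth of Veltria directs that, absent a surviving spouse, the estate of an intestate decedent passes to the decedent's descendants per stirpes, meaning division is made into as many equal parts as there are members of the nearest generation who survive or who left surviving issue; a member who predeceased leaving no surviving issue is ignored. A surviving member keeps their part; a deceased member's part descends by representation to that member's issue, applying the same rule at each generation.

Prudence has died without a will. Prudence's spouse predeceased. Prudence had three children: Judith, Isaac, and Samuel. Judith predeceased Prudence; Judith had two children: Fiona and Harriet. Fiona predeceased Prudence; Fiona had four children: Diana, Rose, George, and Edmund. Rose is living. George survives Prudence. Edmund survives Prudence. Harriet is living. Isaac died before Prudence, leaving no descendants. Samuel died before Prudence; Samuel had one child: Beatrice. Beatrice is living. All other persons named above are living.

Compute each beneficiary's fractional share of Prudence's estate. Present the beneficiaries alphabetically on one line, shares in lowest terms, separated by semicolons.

There is no surviving spouse, so the entire estate passes to Prudence's descendants per stirpes.
Isaac left no surviving issue, so that branch lapses and is disregarded.
The estate is divided into 2 equal shares of 1/2 among Judith, Samuel.
Judith predeceased; the 1/2 allotted to Judith's branch passes to Judith's issue by representation.
The 1/2 is divided into 2 equal shares of 1/4 among Fiona, Harriet.
Fiona predeceased; the 1/4 allotted to Fiona's branch passes to Fiona's issue by representation.
The 1/4 is divided into 4 equal shares of 1/16 among Diana, Rose, George, Edmund.
Diana is living and takes 1/16.
Rose is living and takes 1/16.
George is living and takes 1/16.
Edmund is living and takes 1/16.
Harriet is living and takes 1/4.
Samuel predeceased; the 1/2 allotted to Samuel's branch passes to Samuel's issue by representation.
Beatrice is the sole taker at this level and receives the full 1/2.

Beatrice 1/2; Diana 1/16; Edmund 1/16; George 1/16; Harriet 1/4; Rose 1/16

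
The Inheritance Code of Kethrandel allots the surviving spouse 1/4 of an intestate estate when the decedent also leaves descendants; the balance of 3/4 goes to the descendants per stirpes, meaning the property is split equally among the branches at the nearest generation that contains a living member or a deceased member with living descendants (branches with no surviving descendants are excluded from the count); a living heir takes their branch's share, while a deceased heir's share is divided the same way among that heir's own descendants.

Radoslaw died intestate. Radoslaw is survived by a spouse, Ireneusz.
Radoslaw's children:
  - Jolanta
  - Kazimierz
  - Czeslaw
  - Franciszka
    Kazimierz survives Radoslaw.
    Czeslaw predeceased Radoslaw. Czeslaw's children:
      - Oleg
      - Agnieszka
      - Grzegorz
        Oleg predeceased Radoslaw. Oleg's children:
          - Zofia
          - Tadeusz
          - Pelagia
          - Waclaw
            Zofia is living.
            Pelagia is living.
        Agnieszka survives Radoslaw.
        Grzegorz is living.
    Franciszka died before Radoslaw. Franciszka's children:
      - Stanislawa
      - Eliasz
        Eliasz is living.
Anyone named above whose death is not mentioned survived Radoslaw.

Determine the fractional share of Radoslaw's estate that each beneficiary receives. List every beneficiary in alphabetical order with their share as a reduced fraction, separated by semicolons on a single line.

Agnieszka 1/16; Eliasz 3/32; Grzegorz 1/16; Ireneusz 1/4; Jolanta 3/16; Kazimierz 3/16; Pelagia 1/64; Stanislawa 3/32; Tadeusz 1/64; Waclaw 1/64; Zofia 1/64

Ireneusz, as surviving spouse, takes 1/4.
The remaining 3/4 passes to Radoslaw's descendants per stirpes.
The 3/4 is divided into 4 equal shares of 3/16 among Jolanta, Kazimierz, Czeslaw, Franciszka.
Jolanta is living and takes 3/16.
Kazimierz is living and takes 3/16.
Czeslaw predeceased; the 3/16 allotted to Czeslaw's branch passes to Czeslaw's issue by representation.
The 3/16 is divided into 3 equal shares of 1/16 among Oleg, Agnieszka, Grzegorz.
Oleg predeceased; the 1/16 allotted to Oleg's branch passes to Oleg's issue by representation.
The 1/16 is divided into 4 equal shares of 1/64 among Zofia, Tadeusz, Pelagia, Waclaw.
Zofia is living and takes 1/64.
Tadeusz is living and takes 1/64.
Pelagia is living and takes 1/64.
Waclaw is living and takes 1/64.
Agnieszka is living and takes 1/16.
Grzegorz is living and takes 1/16.
Franciszka predeceased; the 3/16 allotted to Franciszka's branch passes to Franciszka's issue by representation.
The 3/16 is divided into 2 equal shares of 3/32 among Stanislawa, Eliasz.
Stanislawa is living and takes 3/32.
Eliasz is living and takes 3/32.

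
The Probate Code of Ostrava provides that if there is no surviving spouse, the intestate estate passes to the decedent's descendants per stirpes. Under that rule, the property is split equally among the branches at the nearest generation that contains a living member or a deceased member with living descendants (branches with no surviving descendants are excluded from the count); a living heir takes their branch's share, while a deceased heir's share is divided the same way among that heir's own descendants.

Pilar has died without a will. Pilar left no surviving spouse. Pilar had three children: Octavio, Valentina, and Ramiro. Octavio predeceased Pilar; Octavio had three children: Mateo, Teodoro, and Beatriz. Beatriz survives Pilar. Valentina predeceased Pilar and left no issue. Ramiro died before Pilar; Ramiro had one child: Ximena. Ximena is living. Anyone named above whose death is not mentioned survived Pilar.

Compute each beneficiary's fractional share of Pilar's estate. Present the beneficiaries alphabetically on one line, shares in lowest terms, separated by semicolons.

Beatriz 1/6; Mateo 1/6; Teodoro 1/6; Ximena 1/2

There is no surviving spouse, so the entire estate passes to Pilar's descendants per stirpes.
Valentina left no surviving issue, so that branch lapses and is disregarded.
The estate is divided into 2 equal shares of 1/2 among Octavio, Ramiro.
Octavio predeceased; the 1/2 allotted to Octavio's branch passes to Octavio's issue by representation.
The 1/2 is divided into 3 equal shares of 1/6 among Mateo, Teodoro, Beatriz.
Mateo is living and takes 1/6.
Teodoro is living and takes 1/6.
Beatriz is living and takes 1/6.
Ramiro predeceased; the 1/2 allotted to Ramiro's branch passes to Ramiro's issue by representation.
Ximena is the sole taker at this level and receives the full 1/2.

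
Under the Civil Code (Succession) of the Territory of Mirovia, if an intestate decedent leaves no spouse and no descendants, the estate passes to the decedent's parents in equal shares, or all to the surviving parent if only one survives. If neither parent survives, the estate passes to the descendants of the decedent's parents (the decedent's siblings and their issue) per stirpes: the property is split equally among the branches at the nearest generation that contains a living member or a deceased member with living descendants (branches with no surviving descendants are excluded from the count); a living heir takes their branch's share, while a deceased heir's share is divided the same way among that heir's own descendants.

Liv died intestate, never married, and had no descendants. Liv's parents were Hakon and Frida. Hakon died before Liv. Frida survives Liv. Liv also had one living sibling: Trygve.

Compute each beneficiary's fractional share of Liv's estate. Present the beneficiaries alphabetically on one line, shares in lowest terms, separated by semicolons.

Frida 1

Only one parent, Frida, survives, so Frida takes the entire estate. The siblings take nothing because a surviving parent has priority.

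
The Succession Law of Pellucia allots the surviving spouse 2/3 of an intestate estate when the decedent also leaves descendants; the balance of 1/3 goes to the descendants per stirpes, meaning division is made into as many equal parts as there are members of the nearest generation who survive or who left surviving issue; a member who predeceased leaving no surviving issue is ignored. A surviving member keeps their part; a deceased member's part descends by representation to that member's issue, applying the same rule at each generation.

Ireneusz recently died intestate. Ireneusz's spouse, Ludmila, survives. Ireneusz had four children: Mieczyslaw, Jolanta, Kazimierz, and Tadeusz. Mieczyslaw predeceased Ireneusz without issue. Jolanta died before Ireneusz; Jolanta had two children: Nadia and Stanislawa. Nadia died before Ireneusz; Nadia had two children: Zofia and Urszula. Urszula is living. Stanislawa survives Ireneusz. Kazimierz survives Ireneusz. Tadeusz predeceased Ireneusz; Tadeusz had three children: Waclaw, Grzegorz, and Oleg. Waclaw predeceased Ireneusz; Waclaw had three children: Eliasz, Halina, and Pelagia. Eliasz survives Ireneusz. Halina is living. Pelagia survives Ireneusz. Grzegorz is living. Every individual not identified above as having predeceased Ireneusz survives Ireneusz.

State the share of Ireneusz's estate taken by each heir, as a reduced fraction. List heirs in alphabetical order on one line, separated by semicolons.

Eliasz 1/81; Grzegorz 1/27; Halina 1/81; Kazimierz 1/9; Ludmila 2/3; Oleg 1/27; Pelagia 1/81; Stanislawa 1/18; Urszula 1/36; Zofia 1/36

Ludmila, as surviving spouse, takes 2/3.
The remaining 1/3 passes to Ireneusz's descendants per stirpes.
Mieczyslaw left no surviving issue, so that branch lapses and is disregarded.
The 1/3 is divided into 3 equal shares of 1/9 among Jolanta, Kazimierz, Tadeusz.
Jolanta predeceased; the 1/9 allotted to Jolanta's branch passes to Jolanta's issue by representation.
The 1/9 is divided into 2 equal shares of 1/18 among Nadia, Stanislawa.
Nadia predeceased; the 1/18 allotted to Nadia's branch passes to Nadia's issue by representation.
The 1/18 is divided into 2 equal shares of 1/36 among Zofia, Urszula.
Zofia is living and takes 1/36.
Urszula is living and takes 1/36.
Stanislawa is living and takes 1/18.
Kazimierz is living and takes 1/9.
Tadeusz predeceased; the 1/9 allotted to Tadeusz's branch passes to Tadeusz's issue by representation.
The 1/9 is divided into 3 equal shares of 1/27 among Waclaw, Grzegorz, Oleg.
Waclaw predeceased; the 1/27 allotted to Waclaw's branch passes to Waclaw's issue by representation.
The 1/27 is divided into 3 equal shares of 1/81 among Eliasz, Halina, Pelagia.
Eliasz is living and takes 1/81.
Halina is living and takes 1/81.
Pelagia is living and takes 1/81.
Grzegorz is living and takes 1/27.
Oleg is living and takes 1/27.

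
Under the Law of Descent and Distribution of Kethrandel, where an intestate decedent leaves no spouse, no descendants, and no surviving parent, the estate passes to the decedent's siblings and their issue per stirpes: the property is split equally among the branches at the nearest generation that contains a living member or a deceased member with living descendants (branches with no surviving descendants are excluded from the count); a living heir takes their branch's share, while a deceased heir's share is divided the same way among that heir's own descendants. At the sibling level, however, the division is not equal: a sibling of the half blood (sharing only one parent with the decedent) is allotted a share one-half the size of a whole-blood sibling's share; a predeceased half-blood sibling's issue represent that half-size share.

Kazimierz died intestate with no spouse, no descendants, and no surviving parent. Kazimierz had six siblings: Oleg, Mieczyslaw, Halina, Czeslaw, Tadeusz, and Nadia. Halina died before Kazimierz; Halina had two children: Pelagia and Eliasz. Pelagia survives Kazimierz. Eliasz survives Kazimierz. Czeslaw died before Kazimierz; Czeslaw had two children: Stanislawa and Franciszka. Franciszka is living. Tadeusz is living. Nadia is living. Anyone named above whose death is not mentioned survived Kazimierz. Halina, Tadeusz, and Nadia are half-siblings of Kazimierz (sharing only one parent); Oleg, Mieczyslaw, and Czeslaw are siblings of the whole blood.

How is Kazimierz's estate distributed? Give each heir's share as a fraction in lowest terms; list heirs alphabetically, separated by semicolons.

No spouse, descendants, or parent survives, so the estate passes to Kazimierz's siblings per stirpes.
Half-blood siblings count for one-half the weight of whole-blood siblings at the initial division.
Dividing 1 in proportion to weights (total weight 9/2): Oleg (weight 1) → 2/9; Mieczyslaw (weight 1) → 2/9; Halina (weight 1/2) → 1/9; Czeslaw (weight 1) → 2/9; Tadeusz (weight 1/2) → 1/9; Nadia (weight 1/2) → 1/9.
Oleg is living and takes 2/9.
Mieczyslaw is living and takes 2/9.
Halina predeceased; the 1/9 allotted to Halina's branch passes to Halina's issue by representation.
The 1/9 is divided into 2 equal shares of 1/18 among Pelagia, Eliasz.
Pelagia is living and takes 1/18.
Eliasz is living and takes 1/18.
Czeslaw predeceased; the 2/9 allotted to Czeslaw's branch passes to Czeslaw's issue by representation.
The 2/9 is divided into 2 equal shares of 1/9 among Stanislawa, Franciszka.
Stanislawa is living and takes 1/9.
Franciszka is living and takes 1/9.
Tadeusz is living and takes 1/9.
Nadia is living and takes 1/9.

Eliasz 1/18; Franciszka 1/9; Mieczyslaw 2/9; Nadia 1/9; Oleg 2/9; Pelagia 1/18; Stanislawa 1/9; Tadeusz 1/9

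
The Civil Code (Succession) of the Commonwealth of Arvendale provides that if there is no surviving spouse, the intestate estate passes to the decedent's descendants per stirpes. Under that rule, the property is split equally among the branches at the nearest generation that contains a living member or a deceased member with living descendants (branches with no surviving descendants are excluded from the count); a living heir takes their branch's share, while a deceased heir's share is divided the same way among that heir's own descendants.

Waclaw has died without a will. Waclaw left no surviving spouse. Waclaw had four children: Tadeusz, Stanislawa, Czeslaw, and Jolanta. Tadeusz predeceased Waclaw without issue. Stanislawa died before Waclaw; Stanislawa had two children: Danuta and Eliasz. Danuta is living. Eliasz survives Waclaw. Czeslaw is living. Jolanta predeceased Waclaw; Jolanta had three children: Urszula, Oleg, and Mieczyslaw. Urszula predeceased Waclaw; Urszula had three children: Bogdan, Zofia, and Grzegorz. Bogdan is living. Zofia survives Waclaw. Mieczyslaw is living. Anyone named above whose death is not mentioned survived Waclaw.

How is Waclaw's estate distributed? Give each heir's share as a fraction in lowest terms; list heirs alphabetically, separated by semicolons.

Bogdan 1/27; Czeslaw 1/3; Danuta 1/6; Eliasz 1/6; Grzegorz 1/27; Mieczyslaw 1/9; Oleg 1/9; Zofia 1/27

There is no surviving spouse, so the entire estate passes to Waclaw's descendants per stirpes.
Tadeusz left no surviving issue, so that branch lapses and is disregarded.
The estate is divided into 3 equal shares of 1/3 among Stanislawa, Czeslaw, Jolanta.
Stanislawa predeceased; the 1/3 allotted to Stanislawa's branch passes to Stanislawa's issue by representation.
The 1/3 is divided into 2 equal shares of 1/6 among Danuta, Eliasz.
Danuta is living and takes 1/6.
Eliasz is living and takes 1/6.
Czeslaw is living and takes 1/3.
Jolanta predeceased; the 1/3 allotted to Jolanta's branch passes to Jolanta's issue by representation.
The 1/3 is divided into 3 equal shares of 1/9 among Urszula, Oleg, Mieczyslaw.
Urszula predeceased; the 1/9 allotted to Urszula's branch passes to Urszula's issue by representation.
The 1/9 is divided into 3 equal shares of 1/27 among Bogdan, Zofia, Grzegorz.
Bogdan is living and takes 1/27.
Zofia is living and takes 1/27.
Grzegorz is living and takes 1/27.
Oleg is living and takes 1/9.
Mieczyslaw is living and takes 1/9.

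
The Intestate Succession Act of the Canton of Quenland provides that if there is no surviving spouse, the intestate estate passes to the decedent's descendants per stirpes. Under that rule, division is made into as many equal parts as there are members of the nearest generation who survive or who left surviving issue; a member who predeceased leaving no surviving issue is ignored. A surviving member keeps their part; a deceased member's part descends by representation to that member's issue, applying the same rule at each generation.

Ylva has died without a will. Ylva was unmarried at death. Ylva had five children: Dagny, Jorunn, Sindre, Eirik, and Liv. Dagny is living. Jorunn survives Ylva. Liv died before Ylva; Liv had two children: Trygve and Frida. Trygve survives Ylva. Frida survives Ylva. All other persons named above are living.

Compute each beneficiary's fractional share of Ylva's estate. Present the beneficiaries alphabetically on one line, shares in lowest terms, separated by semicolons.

There is no surviving spouse, so the entire estate passes to Ylva's descendants per stirpes.
The estate is divided into 5 equal shares of 1/5 among Dagny, Jorunn, Sindre, Eirik, Liv.
Dagny is living and takes 1/5.
Jorunn is living and takes 1/5.
Sindre is living and takes 1/5.
Eirik is living and takes 1/5.
Liv predeceased; the 1/5 allotted to Liv's branch passes to Liv's issue by representation.
The 1/5 is divided into 2 equal shares of 1/10 among Trygve, Frida.
Trygve is living and takes 1/10.
Frida is living and takes 1/10.

Dagny 1/5; Eirik 1/5; Frida 1/10; Jorunn 1/5; Sindre 1/5; Trygve 1/10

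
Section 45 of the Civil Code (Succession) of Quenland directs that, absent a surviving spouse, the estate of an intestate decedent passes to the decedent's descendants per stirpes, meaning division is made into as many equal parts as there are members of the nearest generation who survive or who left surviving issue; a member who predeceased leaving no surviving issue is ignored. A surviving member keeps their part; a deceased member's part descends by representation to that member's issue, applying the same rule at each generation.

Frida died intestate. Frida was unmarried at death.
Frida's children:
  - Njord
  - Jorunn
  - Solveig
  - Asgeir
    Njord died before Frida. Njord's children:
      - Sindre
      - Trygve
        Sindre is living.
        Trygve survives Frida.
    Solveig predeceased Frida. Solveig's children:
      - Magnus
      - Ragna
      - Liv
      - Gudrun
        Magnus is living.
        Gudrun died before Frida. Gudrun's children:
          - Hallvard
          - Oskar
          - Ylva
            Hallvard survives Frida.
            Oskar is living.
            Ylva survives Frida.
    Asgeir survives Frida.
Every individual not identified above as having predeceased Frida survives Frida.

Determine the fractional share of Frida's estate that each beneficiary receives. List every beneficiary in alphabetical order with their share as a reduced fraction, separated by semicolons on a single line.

There is no surviving spouse, so the entire estate passes to Frida's descendants per stirpes.
The estate is divided into 4 equal shares of 1/4 among Njord, Jorunn, Solveig, Asgeir.
Njord predeceased; the 1/4 allotted to Njord's branch passes to Njord's issue by representation.
The 1/4 is divided into 2 equal shares of 1/8 among Sindre, Trygve.
Sindre is living and takes 1/8.
Trygve is living and takes 1/8.
Jorunn is living and takes 1/4.
Solveig predeceased; the 1/4 allotted to Solveig's branch passes to Solveig's issue by representation.
The 1/4 is divided into 4 equal shares of 1/16 among Magnus, Ragna, Liv, Gudrun.
Magnus is living and takes 1/16.
Ragna is living and takes 1/16.
Liv is living and takes 1/16.
Gudrun predeceased; the 1/16 allotted to Gudrun's branch passes to Gudrun's issue by representation.
The 1/16 is divided into 3 equal shares of 1/48 among Hallvard, Oskar, Ylva.
Hallvard is living and takes 1/48.
Oskar is living and takes 1/48.
Ylva is living and takes 1/48.
Asgeir is living and takes 1/4.

Asgeir 1/4; Hallvard 1/48; Jorunn 1/4; Liv 1/16; Magnus 1/16; Oskar 1/48; Ragna 1/16; Sindre 1/8; Trygve 1/8; Ylva 1/48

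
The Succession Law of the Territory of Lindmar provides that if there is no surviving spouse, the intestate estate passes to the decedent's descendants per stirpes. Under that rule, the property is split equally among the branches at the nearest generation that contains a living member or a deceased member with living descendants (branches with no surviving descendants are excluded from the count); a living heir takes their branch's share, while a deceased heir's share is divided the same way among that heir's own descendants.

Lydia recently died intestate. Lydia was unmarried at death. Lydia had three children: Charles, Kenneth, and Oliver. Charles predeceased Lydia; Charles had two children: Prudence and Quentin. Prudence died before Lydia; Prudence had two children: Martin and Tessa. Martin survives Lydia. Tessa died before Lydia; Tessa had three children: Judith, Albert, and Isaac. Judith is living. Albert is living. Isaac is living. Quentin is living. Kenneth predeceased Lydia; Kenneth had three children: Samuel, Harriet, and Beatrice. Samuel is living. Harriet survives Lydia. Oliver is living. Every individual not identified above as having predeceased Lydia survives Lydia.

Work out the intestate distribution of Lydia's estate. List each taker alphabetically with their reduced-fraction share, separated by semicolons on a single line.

There is no surviving spouse, so the entire estate passes to Lydia's descendants per stirpes.
The estate is divided into 3 equal shares of 1/3 among Charles, Kenneth, Oliver.
Charles predeceased; the 1/3 allotted to Charles's branch passes to Charles's issue by representation.
The 1/3 is divided into 2 equal shares of 1/6 among Prudence, Quentin.
Prudence predeceased; the 1/6 allotted to Prudence's branch passes to Prudence's issue by representation.
The 1/6 is divided into 2 equal shares of 1/12 among Martin, Tessa.
Martin is living and takes 1/12.
Tessa predeceased; the 1/12 allotted to Tessa's branch passes to Tessa's issue by representation.
The 1/12 is divided into 3 equal shares of 1/36 among Judith, Albert, Isaac.
Judith is living and takes 1/36.
Albert is living and takes 1/36.
Isaac is living and takes 1/36.
Quentin is living and takes 1/6.
Kenneth predeceased; the 1/3 allotted to Kenneth's branch passes to Kenneth's issue by representation.
The 1/3 is divided into 3 equal shares of 1/9 among Samuel, Harriet, Beatrice.
Samuel is living and takes 1/9.
Harriet is living and takes 1/9.
Beatrice is living and takes 1/9.
Oliver is living and takes 1/3.

Albert 1/36; Beatrice 1/9; Harriet 1/9; Isaac 1/36; Judith 1/36; Martin 1/12; Oliver 1/3; Quentin 1/6; Samuel 1/9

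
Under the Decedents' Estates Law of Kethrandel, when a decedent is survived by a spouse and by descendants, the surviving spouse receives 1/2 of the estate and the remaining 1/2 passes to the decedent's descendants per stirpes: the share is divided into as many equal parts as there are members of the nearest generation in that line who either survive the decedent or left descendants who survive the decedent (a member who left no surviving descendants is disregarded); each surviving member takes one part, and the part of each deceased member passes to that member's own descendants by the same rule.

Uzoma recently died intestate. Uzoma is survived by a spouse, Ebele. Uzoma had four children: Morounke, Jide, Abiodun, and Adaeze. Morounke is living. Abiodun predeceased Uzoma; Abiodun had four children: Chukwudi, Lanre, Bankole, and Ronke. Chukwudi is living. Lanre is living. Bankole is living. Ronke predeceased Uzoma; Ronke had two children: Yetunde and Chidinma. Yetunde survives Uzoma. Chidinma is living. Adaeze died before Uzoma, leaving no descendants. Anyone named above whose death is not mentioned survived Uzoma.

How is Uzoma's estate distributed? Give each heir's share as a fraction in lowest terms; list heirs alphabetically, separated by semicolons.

Bankole 1/24; Chidinma 1/48; Chukwudi 1/24; Ebele 1/2; Jide 1/6; Lanre 1/24; Morounke 1/6; Yetunde 1/48

Ebele, as surviving spouse, takes 1/2.
The remaining 1/2 passes to Uzoma's descendants per stirpes.
Adaeze left no surviving issue, so that branch lapses and is disregarded.
The 1/2 is divided into 3 equal shares of 1/6 among Morounke, Jide, Abiodun.
Morounke is living and takes 1/6.
Jide is living and takes 1/6.
Abiodun predeceased; the 1/6 allotted to Abiodun's branch passes to Abiodun's issue by representation.
The 1/6 is divided into 4 equal shares of 1/24 among Chukwudi, Lanre, Bankole, Ronke.
Chukwudi is living and takes 1/24.
Lanre is living and takes 1/24.
Bankole is living and takes 1/24.
Ronke predeceased; the 1/24 allotted to Ronke's branch passes to Ronke's issue by representation.
The 1/24 is divided into 2 equal shares of 1/48 among Yetunde, Chidinma.
Yetunde is living and takes 1/48.
Chidinma is living and takes 1/48.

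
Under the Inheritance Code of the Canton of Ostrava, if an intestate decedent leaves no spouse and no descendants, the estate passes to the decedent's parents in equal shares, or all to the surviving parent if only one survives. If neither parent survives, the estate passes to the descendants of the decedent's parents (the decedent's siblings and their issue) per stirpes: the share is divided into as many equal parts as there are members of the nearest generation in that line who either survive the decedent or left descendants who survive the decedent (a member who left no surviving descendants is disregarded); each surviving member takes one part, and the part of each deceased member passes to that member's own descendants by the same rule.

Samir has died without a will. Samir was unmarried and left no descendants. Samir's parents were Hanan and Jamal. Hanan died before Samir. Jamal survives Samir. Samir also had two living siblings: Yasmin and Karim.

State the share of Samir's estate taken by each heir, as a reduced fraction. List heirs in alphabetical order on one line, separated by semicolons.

Jamal 1

Only one parent, Jamal, survives, so Jamal takes the entire estate. The siblings take nothing because a surviving parent has priority.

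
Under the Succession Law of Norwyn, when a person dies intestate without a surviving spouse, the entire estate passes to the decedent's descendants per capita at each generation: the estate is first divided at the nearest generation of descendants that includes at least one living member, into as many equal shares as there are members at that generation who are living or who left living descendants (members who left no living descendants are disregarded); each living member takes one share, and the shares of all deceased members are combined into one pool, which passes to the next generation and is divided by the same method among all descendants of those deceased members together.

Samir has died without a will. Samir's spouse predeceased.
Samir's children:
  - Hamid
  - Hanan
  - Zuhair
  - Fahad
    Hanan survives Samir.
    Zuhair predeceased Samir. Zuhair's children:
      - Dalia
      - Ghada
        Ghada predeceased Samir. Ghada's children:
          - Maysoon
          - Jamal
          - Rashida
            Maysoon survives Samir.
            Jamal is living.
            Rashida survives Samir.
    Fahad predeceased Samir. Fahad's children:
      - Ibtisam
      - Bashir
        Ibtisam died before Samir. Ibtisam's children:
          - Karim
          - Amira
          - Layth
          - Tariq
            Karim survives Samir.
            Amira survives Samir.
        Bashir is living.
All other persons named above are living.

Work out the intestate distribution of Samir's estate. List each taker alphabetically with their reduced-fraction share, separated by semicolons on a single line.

Amira 1/28; Bashir 1/8; Dalia 1/8; Hamid 1/4; Hanan 1/4; Jamal 1/28; Karim 1/28; Layth 1/28; Maysoon 1/28; Rashida 1/28; Tariq 1/28

There is no surviving spouse, so the entire estate passes to Samir's descendants per capita at each generation.
At generation 1 (Hamid, Hanan, Zuhair, Fahad) there are 4 shares of (1)/4 = 1/4 each.
Living: Hamid and Hanan — each takes 1/4.
Deceased: Zuhair and Fahad. Their combined 1/2 is pooled and carried to generation 2.
At generation 2 (Dalia, Ghada, Ibtisam, Bashir) there are 4 shares of (1/2)/4 = 1/8 each.
Living: Dalia and Bashir — each takes 1/8.
Deceased: Ghada and Ibtisam. Their combined 1/4 is pooled and carried to generation 3.
At generation 3 (Maysoon, Jamal, Rashida, Karim, Amira, Layth, Tariq) there are 7 shares of (1/4)/7 = 1/28 each.
Living: Maysoon, Jamal, Rashida, Karim, Amira, Layth, and Tariq — each takes 1/28.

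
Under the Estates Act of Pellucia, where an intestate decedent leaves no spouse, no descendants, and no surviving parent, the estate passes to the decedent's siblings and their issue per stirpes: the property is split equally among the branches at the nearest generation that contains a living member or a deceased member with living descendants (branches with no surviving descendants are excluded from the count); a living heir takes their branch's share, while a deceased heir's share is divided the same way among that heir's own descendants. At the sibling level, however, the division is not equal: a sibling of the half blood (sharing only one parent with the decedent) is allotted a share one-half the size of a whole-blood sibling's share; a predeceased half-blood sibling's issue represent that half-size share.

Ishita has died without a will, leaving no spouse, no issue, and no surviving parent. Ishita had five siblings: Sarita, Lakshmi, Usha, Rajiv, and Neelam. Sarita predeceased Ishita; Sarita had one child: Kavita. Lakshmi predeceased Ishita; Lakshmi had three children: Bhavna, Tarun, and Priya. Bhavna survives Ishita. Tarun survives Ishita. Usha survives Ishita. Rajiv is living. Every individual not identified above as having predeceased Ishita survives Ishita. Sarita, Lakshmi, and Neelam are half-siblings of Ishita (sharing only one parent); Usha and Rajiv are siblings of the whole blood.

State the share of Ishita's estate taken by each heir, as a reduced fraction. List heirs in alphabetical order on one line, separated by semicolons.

Bhavna 1/21; Kavita 1/7; Neelam 1/7; Priya 1/21; Rajiv 2/7; Tarun 1/21; Usha 2/7

No spouse, descendants, or parent survives, so the estate passes to Ishita's siblings per stirpes.
Half-blood siblings count for one-half the weight of whole-blood siblings at the initial division.
Dividing 1 in proportion to weights (total weight 7/2): Sarita (weight 1/2) → 1/7; Lakshmi (weight 1/2) → 1/7; Usha (weight 1) → 2/7; Rajiv (weight 1) → 2/7; Neelam (weight 1/2) → 1/7.
Sarita predeceased; the 1/7 allotted to Sarita's branch passes to Sarita's issue by representation.
Kavita is the sole taker at this level and receives the full 1/7.
Lakshmi predeceased; the 1/7 allotted to Lakshmi's branch passes to Lakshmi's issue by representation.
The 1/7 is divided into 3 equal shares of 1/21 among Bhavna, Tarun, Priya.
Bhavna is living and takes 1/21.
Tarun is living and takes 1/21.
Priya is living and takes 1/21.
Usha is living and takes 2/7.
Rajiv is living and takes 2/7.
Neelam is living and takes 1/7.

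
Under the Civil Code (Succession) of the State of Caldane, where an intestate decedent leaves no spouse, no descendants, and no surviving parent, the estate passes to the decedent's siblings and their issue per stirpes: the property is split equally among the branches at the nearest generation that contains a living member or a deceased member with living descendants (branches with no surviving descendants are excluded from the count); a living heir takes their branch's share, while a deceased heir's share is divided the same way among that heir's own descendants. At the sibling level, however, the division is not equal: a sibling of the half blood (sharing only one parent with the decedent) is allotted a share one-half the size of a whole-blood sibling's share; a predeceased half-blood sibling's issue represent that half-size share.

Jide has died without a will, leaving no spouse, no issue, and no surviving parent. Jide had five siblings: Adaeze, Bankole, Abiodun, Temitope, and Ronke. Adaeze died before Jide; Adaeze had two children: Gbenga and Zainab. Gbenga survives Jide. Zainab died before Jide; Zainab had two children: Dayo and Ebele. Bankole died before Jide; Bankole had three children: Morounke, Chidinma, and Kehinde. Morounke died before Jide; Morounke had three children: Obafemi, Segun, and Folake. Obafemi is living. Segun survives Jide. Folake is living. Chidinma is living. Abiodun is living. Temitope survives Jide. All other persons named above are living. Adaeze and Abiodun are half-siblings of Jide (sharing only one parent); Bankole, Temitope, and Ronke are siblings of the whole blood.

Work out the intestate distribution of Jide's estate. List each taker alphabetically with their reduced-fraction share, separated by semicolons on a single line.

No spouse, descendants, or parent survives, so the estate passes to Jide's siblings per stirpes.
Half-blood siblings count for one-half the weight of whole-blood siblings at the initial division.
Dividing 1 in proportion to weights (total weight 4): Adaeze (weight 1/2) → 1/8; Bankole (weight 1) → 1/4; Abiodun (weight 1/2) → 1/8; Temitope (weight 1) → 1/4; Ronke (weight 1) → 1/4.
Adaeze predeceased; the 1/8 allotted to Adaeze's branch passes to Adaeze's issue by representation.
The 1/8 is divided into 2 equal shares of 1/16 among Gbenga, Zainab.
Gbenga is living and takes 1/16.
Zainab predeceased; the 1/16 allotted to Zainab's branch passes to Zainab's issue by representation.
The 1/16 is divided into 2 equal shares of 1/32 among Dayo, Ebele.
Dayo is living and takes 1/32.
Ebele is living and takes 1/32.
Bankole predeceased; the 1/4 allotted to Bankole's branch passes to Bankole's issue by representation.
The 1/4 is divided into 3 equal shares of 1/12 among Morounke, Chidinma, Kehinde.
Morounke predeceased; the 1/12 allotted to Morounke's branch passes to Morounke's issue by representation.
The 1/12 is divided into 3 equal shares of 1/36 among Obafemi, Segun, Folake.
Obafemi is living and takes 1/36.
Segun is living and takes 1/36.
Folake is living and takes 1/36.
Chidinma is living and takes 1/12.
Kehinde is living and takes 1/12.
Abiodun is living and takes 1/8.
Temitope is living and takes 1/4.
Ronke is living and takes 1/4.

Abiodun 1/8; Chidinma 1/12; Dayo 1/32; Ebele 1/32; Folake 1/36; Gbenga 1/16; Kehinde 1/12; Obafemi 1/36; Ronke 1/4; Segun 1/36; Temitope 1/4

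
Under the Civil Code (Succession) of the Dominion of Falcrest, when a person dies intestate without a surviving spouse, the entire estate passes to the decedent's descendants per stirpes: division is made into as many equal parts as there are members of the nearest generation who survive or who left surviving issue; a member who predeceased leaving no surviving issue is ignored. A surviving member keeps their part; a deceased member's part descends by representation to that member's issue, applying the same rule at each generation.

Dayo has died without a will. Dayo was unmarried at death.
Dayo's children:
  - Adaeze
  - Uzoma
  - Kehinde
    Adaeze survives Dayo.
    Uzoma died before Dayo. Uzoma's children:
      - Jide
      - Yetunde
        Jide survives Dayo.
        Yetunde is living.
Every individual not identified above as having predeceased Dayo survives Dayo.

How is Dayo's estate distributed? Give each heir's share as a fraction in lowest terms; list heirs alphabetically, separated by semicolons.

Adaeze 1/3; Jide 1/6; Kehinde 1/3; Yetunde 1/6

There is no surviving spouse, so the entire estate passes to Dayo's descendants per stirpes.
The estate is divided into 3 equal shares of 1/3 among Adaeze, Uzoma, Kehinde.
Adaeze is living and takes 1/3.
Uzoma predeceased; the 1/3 allotted to Uzoma's branch passes to Uzoma's issue by representation.
The 1/3 is divided into 2 equal shares of 1/6 among Jide, Yetunde.
Jide is living and takes 1/6.
Yetunde is living and takes 1/6.
Kehinde is living and takes 1/3.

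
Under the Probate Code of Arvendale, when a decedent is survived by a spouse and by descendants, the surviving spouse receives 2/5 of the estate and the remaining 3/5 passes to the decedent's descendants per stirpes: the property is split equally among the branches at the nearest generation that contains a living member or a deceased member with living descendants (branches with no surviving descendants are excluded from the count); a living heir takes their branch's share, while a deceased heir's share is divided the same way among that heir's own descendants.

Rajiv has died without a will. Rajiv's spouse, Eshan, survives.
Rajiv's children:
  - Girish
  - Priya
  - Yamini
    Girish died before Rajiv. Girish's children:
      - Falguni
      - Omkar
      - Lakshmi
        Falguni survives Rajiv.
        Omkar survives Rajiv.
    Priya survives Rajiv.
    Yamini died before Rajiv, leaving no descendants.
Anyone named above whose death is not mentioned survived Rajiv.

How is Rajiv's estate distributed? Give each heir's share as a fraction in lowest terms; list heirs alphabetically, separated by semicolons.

Eshan 2/5; Falguni 1/10; Lakshmi 1/10; Omkar 1/10; Priya 3/10

Eshan, as surviving spouse, takes 2/5.
The remaining 3/5 passes to Rajiv's descendants per stirpes.
Yamini left no surviving issue, so that branch lapses and is disregarded.
The 3/5 is divided into 2 equal shares of 3/10 among Girish, Priya.
Girish predeceased; the 3/10 allotted to Girish's branch passes to Girish's issue by representation.
The 3/10 is divided into 3 equal shares of 1/10 among Falguni, Omkar, Lakshmi.
Falguni is living and takes 1/10.
Omkar is living and takes 1/10.
Lakshmi is living and takes 1/10.
Priya is living and takes 3/10.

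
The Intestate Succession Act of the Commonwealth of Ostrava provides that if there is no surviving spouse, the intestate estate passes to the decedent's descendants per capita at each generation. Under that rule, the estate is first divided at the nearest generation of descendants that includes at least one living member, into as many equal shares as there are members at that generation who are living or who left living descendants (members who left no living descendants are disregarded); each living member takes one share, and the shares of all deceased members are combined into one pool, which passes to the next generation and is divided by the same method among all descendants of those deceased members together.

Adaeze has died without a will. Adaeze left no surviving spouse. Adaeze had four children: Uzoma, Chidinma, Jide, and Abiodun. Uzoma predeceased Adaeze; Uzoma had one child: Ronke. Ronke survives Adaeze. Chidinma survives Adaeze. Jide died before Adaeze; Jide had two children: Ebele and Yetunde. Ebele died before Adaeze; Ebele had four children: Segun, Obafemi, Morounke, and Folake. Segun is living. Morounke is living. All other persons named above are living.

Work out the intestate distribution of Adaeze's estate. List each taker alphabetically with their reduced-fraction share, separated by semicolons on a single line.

There is no surviving spouse, so the entire estate passes to Adaeze's descendants per capita at each generation.
At generation 1 (Uzoma, Chidinma, Jide, Abiodun) there are 4 shares of (1)/4 = 1/4 each.
Living: Chidinma and Abiodun — each takes 1/4.
Deceased: Uzoma and Jide. Their combined 1/2 is pooled and carried to generation 2.
At generation 2 (Ronke, Ebele, Yetunde) there are 3 shares of (1/2)/3 = 1/6 each.
Living: Ronke and Yetunde — each takes 1/6.
Deceased: Ebele. That 1/6 share is carried to generation 3.
At generation 3 (Segun, Obafemi, Morounke, Folake) there are 4 shares of (1/6)/4 = 1/24 each.
Living: Segun, Obafemi, Morounke, and Folake — each takes 1/24.

Abiodun 1/4; Chidinma 1/4; Folake 1/24; Morounke 1/24; Obafemi 1/24; Ronke 1/6; Segun 1/24; Yetunde 1/6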